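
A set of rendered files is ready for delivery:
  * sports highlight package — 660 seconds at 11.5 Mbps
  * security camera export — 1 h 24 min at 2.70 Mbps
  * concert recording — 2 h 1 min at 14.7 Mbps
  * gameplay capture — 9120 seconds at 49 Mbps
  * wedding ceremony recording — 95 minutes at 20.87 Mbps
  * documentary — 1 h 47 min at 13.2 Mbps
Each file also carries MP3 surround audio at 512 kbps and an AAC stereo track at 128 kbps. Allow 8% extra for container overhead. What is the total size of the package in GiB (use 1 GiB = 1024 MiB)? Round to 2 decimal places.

100.63 GiB

Audio total: 512 + 128 = 640 kbps = 0.640 Mbps.
sports highlight package: 12.140 Mbps × 660 s × 1.08 = 8653.4 Mb
security camera export: 3.340 Mbps × 5040 s × 1.08 = 18180.3 Mb
concert recording: 15.340 Mbps × 7260 s × 1.08 = 120277.9 Mb
gameplay capture: 49.640 Mbps × 9120 s × 1.08 = 488934.1 Mb
wedding ceremony recording: 21.510 Mbps × 5700 s × 1.08 = 132415.6 Mb
documentary: 13.840 Mbps × 6420 s × 1.08 = 95961.0 Mb
Total: 864422.3 Mb = 108052.8 MB.
= 100.6 GiB.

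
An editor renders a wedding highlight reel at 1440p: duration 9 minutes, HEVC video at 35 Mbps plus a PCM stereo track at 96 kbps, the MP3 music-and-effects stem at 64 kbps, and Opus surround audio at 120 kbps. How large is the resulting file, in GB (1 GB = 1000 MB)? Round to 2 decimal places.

2.38 GB

9 min = 540 s
Audio total: 96 + 64 + 120 = 280 kbps = 0.280 Mbps.
Total bitrate: 35 + 0.280 = 35.280 Mbps.
Stream data: 35.280 Mbps × 540 s = 19051.2 Mb.
19,051 Mb ÷ 8 = 2,381 MB → 2.381 GB.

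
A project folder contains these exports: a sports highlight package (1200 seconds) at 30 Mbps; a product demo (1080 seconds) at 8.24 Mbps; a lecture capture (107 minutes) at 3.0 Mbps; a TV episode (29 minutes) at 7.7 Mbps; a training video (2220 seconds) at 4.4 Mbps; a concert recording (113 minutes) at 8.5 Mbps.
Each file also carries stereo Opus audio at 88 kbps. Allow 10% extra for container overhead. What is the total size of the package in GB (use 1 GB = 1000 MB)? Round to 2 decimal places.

Audio: 88 kbps = 0.088 Mbps.
sports highlight package: 30.088 Mbps × 1200 s × 1.10 = 39716.2 Mb
product demo: 8.328 Mbps × 1080 s × 1.10 = 9893.7 Mb
lecture capture: 3.088 Mbps × 6420 s × 1.10 = 21807.5 Mb
TV episode: 7.788 Mbps × 1740 s × 1.10 = 14906.2 Mb
training video: 4.488 Mbps × 2220 s × 1.10 = 10959.7 Mb
concert recording: 8.588 Mbps × 6780 s × 1.10 = 64049.3 Mb
Total: 161332.5 Mb = 20166.6 MB.
= 20.17 GB.

20.17 GB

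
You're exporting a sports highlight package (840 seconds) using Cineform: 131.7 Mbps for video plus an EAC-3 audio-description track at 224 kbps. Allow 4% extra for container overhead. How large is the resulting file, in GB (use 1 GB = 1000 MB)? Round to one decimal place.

14.4 GB

Audio: 224 kbps = 0.224 Mbps.
Total bitrate: 131.7 + 0.224 = 131.924 Mbps.
Stream data: 131.924 Mbps × 840 s = 110816.2 Mb.
With 4% container overhead: ×1.04.
115,249 Mb ÷ 8 = 14,406 MB → 14.41 GB.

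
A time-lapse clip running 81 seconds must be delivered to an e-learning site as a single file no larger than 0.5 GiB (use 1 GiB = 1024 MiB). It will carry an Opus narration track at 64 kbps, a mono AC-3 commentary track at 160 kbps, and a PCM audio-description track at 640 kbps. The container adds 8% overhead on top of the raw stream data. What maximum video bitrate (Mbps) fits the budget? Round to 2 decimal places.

48.23 Mbps

Budget: 0.5 GiB = 4295.0 Mb.
Stream payload after overhead: 4295.0 / 1.08 = 3976.8 Mb.
Total bitrate budget: 3976.8 Mb / 81 s = 49.097 Mbps.
Audio total: 64 + 160 + 640 = 864 kbps = 0.864 Mbps.
Video: 49.097 − 0.864 = 48.233 Mbps.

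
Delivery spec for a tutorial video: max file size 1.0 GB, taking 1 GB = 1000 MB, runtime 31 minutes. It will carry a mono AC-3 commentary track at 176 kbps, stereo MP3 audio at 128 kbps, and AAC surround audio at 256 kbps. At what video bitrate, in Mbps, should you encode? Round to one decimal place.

3.7 Mbps

Budget: 1.0 GB = 8000.0 Mb.
31 min = 1860 s
Total bitrate budget: 8000.0 Mb / 1860 s = 4.301 Mbps.
Audio total: 176 + 128 + 256 = 560 kbps = 0.560 Mbps.
Video: 4.301 − 0.560 = 3.741 Mbps.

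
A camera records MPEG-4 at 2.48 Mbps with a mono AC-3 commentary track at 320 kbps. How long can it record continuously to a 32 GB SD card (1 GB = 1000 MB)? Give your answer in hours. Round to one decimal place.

Audio: 320 kbps = 0.320 Mbps.
Total bitrate: 2.48 + 0.320 = 2.800 Mbps.
Capacity: 32 GB = 256,000 Mb.
Recording time: 256,000 / 2.800 = 91,429 s ≈ 25.4 hours.

25.4 hours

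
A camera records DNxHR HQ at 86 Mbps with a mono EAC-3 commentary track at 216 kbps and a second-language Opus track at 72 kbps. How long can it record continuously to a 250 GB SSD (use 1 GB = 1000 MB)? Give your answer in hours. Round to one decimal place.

Audio total: 216 + 72 = 288 kbps = 0.288 Mbps.
Total bitrate: 86 + 0.288 = 86.288 Mbps.
Capacity: 250 GB = 2,000,000 Mb.
Recording time: 2,000,000 / 86.288 = 23,178 s ≈ 6.44 hours.

6.4 hours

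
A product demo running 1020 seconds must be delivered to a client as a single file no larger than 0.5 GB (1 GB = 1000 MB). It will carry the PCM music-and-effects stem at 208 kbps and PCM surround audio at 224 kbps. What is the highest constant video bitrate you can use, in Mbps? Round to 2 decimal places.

Budget: 0.5 GB = 4000.0 Mb.
Total bitrate budget: 4000.0 Mb / 1020 s = 3.922 Mbps.
Audio total: 208 + 224 = 432 kbps = 0.432 Mbps.
Video: 3.922 − 0.432 = 3.490 Mbps.

3.49 Mbps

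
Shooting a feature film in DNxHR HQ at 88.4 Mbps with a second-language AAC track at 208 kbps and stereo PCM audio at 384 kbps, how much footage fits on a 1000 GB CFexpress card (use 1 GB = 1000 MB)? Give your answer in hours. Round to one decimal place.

25.0 hours

Audio total: 208 + 384 = 592 kbps = 0.592 Mbps.
Total bitrate: 88.4 + 0.592 = 88.992 Mbps.
Capacity: 1000 GB = 8,000,000 Mb.
Recording time: 8,000,000 / 88.992 = 89,896 s ≈ 25.0 hours.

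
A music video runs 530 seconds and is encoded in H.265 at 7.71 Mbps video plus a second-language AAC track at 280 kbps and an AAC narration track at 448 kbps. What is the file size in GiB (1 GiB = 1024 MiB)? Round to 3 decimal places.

0.521 GiB

Audio total: 280 + 448 = 728 kbps = 0.728 Mbps.
Total bitrate: 7.71 + 0.728 = 8.438 Mbps.
Stream data: 8.438 Mbps × 530 s = 4472.1 Mb.
4,472 Mb = 559,017,500 bytes ÷ 1,073,741,824 = 0.5206 GiB.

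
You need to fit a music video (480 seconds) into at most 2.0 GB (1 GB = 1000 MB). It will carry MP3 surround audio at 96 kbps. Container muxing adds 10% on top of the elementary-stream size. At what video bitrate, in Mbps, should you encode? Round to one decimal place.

Budget: 2.0 GB = 16000.0 Mb.
Stream payload after overhead: 16000.0 / 1.10 = 14545.5 Mb.
Total bitrate budget: 14545.5 Mb / 480 s = 30.303 Mbps.
Audio: 96 kbps = 0.096 Mbps.
Video: 30.303 − 0.096 = 30.207 Mbps.

30.2 Mbps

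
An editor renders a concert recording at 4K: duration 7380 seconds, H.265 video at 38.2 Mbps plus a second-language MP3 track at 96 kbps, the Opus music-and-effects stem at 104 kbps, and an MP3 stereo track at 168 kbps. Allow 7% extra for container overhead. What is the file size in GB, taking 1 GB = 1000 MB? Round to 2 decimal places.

38.07 GB

Audio total: 96 + 104 + 168 = 368 kbps = 0.368 Mbps.
Total bitrate: 38.2 + 0.368 = 38.568 Mbps.
Stream data: 38.568 Mbps × 7380 s = 284631.8 Mb.
With 7% container overhead: ×1.07.
304,556 Mb ÷ 8 = 38,070 MB → 38.07 GB.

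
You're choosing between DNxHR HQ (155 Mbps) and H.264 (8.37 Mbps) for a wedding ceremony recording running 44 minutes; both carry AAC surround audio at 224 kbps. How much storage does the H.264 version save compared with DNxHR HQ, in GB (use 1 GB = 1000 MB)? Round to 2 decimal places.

44 min = 2640 s
Audio: 224 kbps = 0.224 Mbps.
DNxHR HQ: 155.224 Mbps × 2640 s = 409791.4 Mb = 51.224 GB.
H.264: 8.594 Mbps × 2640 s = 22688.2 Mb = 2.836 GB.
Saving: 51.224 − 2.836 = 48.388 GB.

48.39 GB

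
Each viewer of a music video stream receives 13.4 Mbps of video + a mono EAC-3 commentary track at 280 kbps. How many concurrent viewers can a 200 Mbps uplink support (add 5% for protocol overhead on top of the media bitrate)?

13

Audio: 280 kbps = 0.280 Mbps.
Per-viewer media rate: 13.680 Mbps.
On the wire with 5% overhead: 14.364 Mbps.
200 Mbps = 200.0 Mbps; 200.0 / 14.364 = 13.92 → 13 viewers.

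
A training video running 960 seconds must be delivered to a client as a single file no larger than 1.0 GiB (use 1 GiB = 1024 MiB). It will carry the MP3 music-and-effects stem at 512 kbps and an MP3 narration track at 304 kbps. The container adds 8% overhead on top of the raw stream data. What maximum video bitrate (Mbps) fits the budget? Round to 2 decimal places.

Budget: 1.0 GiB = 8589.9 Mb.
Stream payload after overhead: 8589.9 / 1.08 = 7953.6 Mb.
Total bitrate budget: 7953.6 Mb / 960 s = 8.285 Mbps.
Audio total: 512 + 304 = 816 kbps = 0.816 Mbps.
Video: 8.285 − 0.816 = 7.469 Mbps.

7.47 Mbps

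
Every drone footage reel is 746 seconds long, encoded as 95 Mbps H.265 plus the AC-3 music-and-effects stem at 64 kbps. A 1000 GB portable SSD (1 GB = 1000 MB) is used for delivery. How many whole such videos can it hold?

Audio: 64 kbps = 0.064 Mbps.
Total bitrate: 95.064 Mbps.
Per item: 95.064 Mbps × 746 s = 70,918 Mb = 8,865 MB.
Capacity: 1000 GB = 8,000,000 Mb; 112.81 items → 112 complete.

112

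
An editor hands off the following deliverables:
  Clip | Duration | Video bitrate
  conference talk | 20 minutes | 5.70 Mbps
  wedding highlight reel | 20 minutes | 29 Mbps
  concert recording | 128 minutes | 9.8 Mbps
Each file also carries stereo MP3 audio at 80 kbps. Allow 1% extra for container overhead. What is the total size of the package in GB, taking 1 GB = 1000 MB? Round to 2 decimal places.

Audio: 80 kbps = 0.080 Mbps.
conference talk: 5.780 Mbps × 1200 s × 1.01 = 7005.4 Mb
wedding highlight reel: 29.080 Mbps × 1200 s × 1.01 = 35245.0 Mb
concert recording: 9.880 Mbps × 7680 s × 1.01 = 76637.2 Mb
Total: 118887.5 Mb = 14860.9 MB.
= 14.86 GB.

14.86 GB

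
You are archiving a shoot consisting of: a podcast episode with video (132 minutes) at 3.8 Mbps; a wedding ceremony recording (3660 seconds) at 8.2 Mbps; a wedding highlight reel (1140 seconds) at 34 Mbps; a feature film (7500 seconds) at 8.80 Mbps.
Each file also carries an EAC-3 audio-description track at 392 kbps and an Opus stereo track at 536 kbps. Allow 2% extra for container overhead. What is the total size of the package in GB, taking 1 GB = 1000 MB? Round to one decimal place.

Audio total: 392 + 536 = 928 kbps = 0.928 Mbps.
podcast episode with video: 4.728 Mbps × 7920 s × 1.02 = 38194.7 Mb
wedding ceremony recording: 9.128 Mbps × 3660 s × 1.02 = 34076.6 Mb
wedding highlight reel: 34.928 Mbps × 1140 s × 1.02 = 40614.3 Mb
feature film: 9.728 Mbps × 7500 s × 1.02 = 74419.2 Mb
Total: 187304.8 Mb = 23413.1 MB.
= 23.41 GB.

23.4 GB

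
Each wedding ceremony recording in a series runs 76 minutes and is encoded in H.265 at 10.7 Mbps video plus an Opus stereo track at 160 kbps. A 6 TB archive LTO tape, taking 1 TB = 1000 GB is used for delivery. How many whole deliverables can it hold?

76 min = 4560 s
Audio: 160 kbps = 0.160 Mbps.
Total bitrate: 10.860 Mbps.
Per item: 10.860 Mbps × 4560 s = 49,522 Mb = 6,190 MB.
Capacity: 6 TB = 48,000,000 Mb; 969.27 items → 969 complete.

969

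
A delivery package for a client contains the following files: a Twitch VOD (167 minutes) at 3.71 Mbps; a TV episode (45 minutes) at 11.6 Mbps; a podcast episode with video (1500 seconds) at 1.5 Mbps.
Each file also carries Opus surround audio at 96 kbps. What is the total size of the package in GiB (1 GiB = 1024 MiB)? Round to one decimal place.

8.4 GiB

Audio: 96 kbps = 0.096 Mbps.
Twitch VOD: 3.806 Mbps × 10020 s = 38136.1 Mb
TV episode: 11.696 Mbps × 2700 s = 31579.2 Mb
podcast episode with video: 1.596 Mbps × 1500 s = 2394.0 Mb
Total: 72109.3 Mb = 9013.7 MB.
= 8.395 GiB.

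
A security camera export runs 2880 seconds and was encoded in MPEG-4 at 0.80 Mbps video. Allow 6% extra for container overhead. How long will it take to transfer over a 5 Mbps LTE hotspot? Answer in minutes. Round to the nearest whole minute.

8 minutes

File: 0.800 Mbps × 2880 s = 2304.0 Mb.
With 6% container overhead: ×1.06. → 2442.2 Mb.
At 5 Mbps: 2442.2 / 5 = 488.4 s ≈ 8.14 minutes.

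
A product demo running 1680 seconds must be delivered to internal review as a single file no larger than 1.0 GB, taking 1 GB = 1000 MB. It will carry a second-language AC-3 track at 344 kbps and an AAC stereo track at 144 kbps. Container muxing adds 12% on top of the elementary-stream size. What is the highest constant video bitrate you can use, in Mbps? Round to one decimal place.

3.8 Mbps

Budget: 1.0 GB = 8000.0 Mb.
Stream payload after overhead: 8000.0 / 1.12 = 7142.9 Mb.
Total bitrate budget: 7142.9 Mb / 1680 s = 4.252 Mbps.
Audio total: 344 + 144 = 488 kbps = 0.488 Mbps.
Video: 4.252 − 0.488 = 3.764 Mbps.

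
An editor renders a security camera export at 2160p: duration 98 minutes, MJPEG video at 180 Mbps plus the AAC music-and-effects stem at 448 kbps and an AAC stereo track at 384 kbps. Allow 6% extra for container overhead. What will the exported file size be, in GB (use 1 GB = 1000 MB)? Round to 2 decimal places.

98 min = 5880 s
Audio total: 448 + 384 = 832 kbps = 0.832 Mbps.
Total bitrate: 180 + 0.832 = 180.832 Mbps.
Stream data: 180.832 Mbps × 5880 s = 1063292.2 Mb.
With 6% container overhead: ×1.06.
1,127,090 Mb ÷ 8 = 140,886 MB → 140.9 GB.

140.89 GB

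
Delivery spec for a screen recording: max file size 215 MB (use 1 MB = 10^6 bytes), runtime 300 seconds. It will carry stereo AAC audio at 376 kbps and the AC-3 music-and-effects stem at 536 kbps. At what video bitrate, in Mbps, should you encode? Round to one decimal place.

4.8 Mbps

Budget: 215 MB = 1720.0 Mb.
Total bitrate budget: 1720.0 Mb / 300 s = 5.733 Mbps.
Audio total: 376 + 536 = 912 kbps = 0.912 Mbps.
Video: 5.733 − 0.912 = 4.821 Mbps.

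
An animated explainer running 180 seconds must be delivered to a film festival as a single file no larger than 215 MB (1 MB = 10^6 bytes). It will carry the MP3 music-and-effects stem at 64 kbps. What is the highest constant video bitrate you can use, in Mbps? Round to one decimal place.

9.5 Mbps

Budget: 215 MB = 1720.0 Mb.
Total bitrate budget: 1720.0 Mb / 180 s = 9.556 Mbps.
Audio: 64 kbps = 0.064 Mbps.
Video: 9.556 − 0.064 = 9.492 Mbps.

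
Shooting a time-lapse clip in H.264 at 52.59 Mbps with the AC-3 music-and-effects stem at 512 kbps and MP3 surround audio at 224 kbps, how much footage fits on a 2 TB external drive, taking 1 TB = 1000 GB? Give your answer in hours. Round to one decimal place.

Audio total: 512 + 224 = 736 kbps = 0.736 Mbps.
Total bitrate: 52.59 + 0.736 = 53.326 Mbps.
Capacity: 2 TB = 16,000,000 Mb.
Recording time: 16,000,000 / 53.326 = 300,041 s ≈ 83.3 hours.

83.3 hours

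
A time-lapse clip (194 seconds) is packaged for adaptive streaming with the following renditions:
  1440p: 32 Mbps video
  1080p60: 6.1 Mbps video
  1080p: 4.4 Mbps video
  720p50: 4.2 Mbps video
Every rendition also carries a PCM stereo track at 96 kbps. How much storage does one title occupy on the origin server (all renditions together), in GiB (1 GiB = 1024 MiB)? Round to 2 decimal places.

1.06 GiB

Audio: 96 kbps = 0.096 Mbps.
Sum of rendition bitrates: (32+0.096) + (6.1+0.096) + (4.4+0.096) + (4.2+0.096) = 47.084 Mbps.
× 194 s = 9,134 Mb = 1,142 MB = 1.063 GiB.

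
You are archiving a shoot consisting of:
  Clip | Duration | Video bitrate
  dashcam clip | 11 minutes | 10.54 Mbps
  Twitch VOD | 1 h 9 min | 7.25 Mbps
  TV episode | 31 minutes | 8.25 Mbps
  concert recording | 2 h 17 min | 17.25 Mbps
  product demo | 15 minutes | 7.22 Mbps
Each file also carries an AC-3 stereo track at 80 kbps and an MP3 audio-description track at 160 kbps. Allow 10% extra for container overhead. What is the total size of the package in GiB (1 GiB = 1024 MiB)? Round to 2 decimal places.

Audio total: 80 + 160 = 240 kbps = 0.240 Mbps.
dashcam clip: 10.780 Mbps × 660 s × 1.10 = 7826.3 Mb
Twitch VOD: 7.490 Mbps × 4140 s × 1.10 = 34109.5 Mb
TV episode: 8.490 Mbps × 1860 s × 1.10 = 17370.5 Mb
concert recording: 17.490 Mbps × 8220 s × 1.10 = 158144.6 Mb
product demo: 7.460 Mbps × 900 s × 1.10 = 7385.4 Mb
Total: 224836.3 Mb = 28104.5 MB.
= 26.17 GiB.

26.17 GiB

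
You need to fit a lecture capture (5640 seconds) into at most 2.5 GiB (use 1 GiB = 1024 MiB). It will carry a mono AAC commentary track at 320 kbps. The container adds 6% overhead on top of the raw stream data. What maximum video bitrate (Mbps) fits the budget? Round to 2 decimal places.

3.27 Mbps

Budget: 2.5 GiB = 21474.8 Mb.
Stream payload after overhead: 21474.8 / 1.06 = 20259.3 Mb.
Total bitrate budget: 20259.3 Mb / 5640 s = 3.592 Mbps.
Audio: 320 kbps = 0.320 Mbps.
Video: 3.592 − 0.320 = 3.272 Mbps.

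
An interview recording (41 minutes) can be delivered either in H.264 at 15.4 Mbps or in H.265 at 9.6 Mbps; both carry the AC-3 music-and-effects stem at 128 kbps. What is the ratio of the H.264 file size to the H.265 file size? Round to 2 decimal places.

1.60

41 min = 2460 s
Audio: 128 kbps = 0.128 Mbps.
H.264: 15.528 Mbps × 2460 s = 38198.9 Mb = 4.775 GB.
H.265: 9.728 Mbps × 2460 s = 23930.9 Mb = 2.991 GB.
Ratio: 4.775 / 2.991 = 1.596.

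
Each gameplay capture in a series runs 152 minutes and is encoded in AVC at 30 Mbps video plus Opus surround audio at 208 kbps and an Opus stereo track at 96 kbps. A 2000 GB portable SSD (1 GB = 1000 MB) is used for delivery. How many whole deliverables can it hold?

152 min = 9120 s
Audio total: 208 + 96 = 304 kbps = 0.304 Mbps.
Total bitrate: 30.304 Mbps.
Per item: 30.304 Mbps × 9120 s = 276,372 Mb = 34,547 MB.
Capacity: 2000 GB = 16,000,000 Mb; 57.89 items → 57 complete.

57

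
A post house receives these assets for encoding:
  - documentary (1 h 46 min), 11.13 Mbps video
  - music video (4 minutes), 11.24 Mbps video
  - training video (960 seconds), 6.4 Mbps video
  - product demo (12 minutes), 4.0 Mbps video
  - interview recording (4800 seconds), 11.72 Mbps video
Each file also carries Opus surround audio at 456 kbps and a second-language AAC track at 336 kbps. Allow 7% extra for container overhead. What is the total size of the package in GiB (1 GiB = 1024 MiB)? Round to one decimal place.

18.6 GiB

Audio total: 456 + 336 = 792 kbps = 0.792 Mbps.
documentary: 11.922 Mbps × 6360 s × 1.07 = 81131.6 Mb
music video: 12.032 Mbps × 240 s × 1.07 = 3089.8 Mb
training video: 7.192 Mbps × 960 s × 1.07 = 7387.6 Mb
product demo: 4.792 Mbps × 720 s × 1.07 = 3691.8 Mb
interview recording: 12.512 Mbps × 4800 s × 1.07 = 64261.6 Mb
Total: 159562.4 Mb = 19945.3 MB.
= 18.58 GiB.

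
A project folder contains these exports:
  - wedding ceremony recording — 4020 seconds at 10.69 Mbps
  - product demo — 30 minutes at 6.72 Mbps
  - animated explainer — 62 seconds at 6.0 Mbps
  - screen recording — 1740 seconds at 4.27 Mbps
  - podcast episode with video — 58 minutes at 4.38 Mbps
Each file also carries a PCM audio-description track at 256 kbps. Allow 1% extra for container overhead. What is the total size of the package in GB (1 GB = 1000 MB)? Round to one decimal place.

Audio: 256 kbps = 0.256 Mbps.
wedding ceremony recording: 10.946 Mbps × 4020 s × 1.01 = 44442.9 Mb
product demo: 6.976 Mbps × 1800 s × 1.01 = 12682.4 Mb
animated explainer: 6.256 Mbps × 62 s × 1.01 = 391.8 Mb
screen recording: 4.526 Mbps × 1740 s × 1.01 = 7954.0 Mb
podcast episode with video: 4.636 Mbps × 3480 s × 1.01 = 16294.6 Mb
Total: 81765.7 Mb = 10220.7 MB.
= 10.22 GB.

10.2 GB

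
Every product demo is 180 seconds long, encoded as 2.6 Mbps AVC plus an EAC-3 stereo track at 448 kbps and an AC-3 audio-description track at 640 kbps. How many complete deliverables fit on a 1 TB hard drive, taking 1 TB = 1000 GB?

Audio total: 448 + 640 = 1088 kbps = 1.088 Mbps.
Total bitrate: 3.688 Mbps.
Per item: 3.688 Mbps × 180 s = 663.8 Mb = 82.98 MB.
Capacity: 1 TB = 8,000,000 Mb; 12051.10 items → 12051 complete.

12051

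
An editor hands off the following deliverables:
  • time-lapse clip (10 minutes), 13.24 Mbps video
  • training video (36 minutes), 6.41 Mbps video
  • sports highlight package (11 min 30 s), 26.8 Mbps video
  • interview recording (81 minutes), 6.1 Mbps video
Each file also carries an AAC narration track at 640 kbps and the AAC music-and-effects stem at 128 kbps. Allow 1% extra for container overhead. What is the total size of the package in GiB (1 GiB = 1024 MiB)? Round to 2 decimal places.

8.97 GiB

Audio total: 640 + 128 = 768 kbps = 0.768 Mbps.
time-lapse clip: 14.008 Mbps × 600 s × 1.01 = 8488.8 Mb
training video: 7.178 Mbps × 2160 s × 1.01 = 15659.5 Mb
sports highlight package: 27.568 Mbps × 690 s × 1.01 = 19212.1 Mb
interview recording: 6.868 Mbps × 4860 s × 1.01 = 33712.3 Mb
Total: 77072.8 Mb = 9634.1 MB.
= 8.972 GiB.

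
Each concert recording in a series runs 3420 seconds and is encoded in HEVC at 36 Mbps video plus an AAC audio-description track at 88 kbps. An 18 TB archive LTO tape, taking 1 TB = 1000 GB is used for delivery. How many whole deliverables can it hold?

Audio: 88 kbps = 0.088 Mbps.
Total bitrate: 36.088 Mbps.
Per item: 36.088 Mbps × 3420 s = 123,421 Mb = 15,428 MB.
Capacity: 18 TB = 144,000,000 Mb; 1166.74 items → 1166 complete.

1166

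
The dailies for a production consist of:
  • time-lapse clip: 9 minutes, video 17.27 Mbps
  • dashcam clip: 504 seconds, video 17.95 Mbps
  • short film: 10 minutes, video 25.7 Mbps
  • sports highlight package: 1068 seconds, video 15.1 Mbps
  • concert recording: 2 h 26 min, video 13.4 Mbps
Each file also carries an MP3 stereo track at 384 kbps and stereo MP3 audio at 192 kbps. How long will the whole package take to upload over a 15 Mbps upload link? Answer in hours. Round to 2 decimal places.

Audio total: 384 + 192 = 576 kbps = 0.576 Mbps.
time-lapse clip: 17.846 Mbps × 540 s = 9636.8 Mb
dashcam clip: 18.526 Mbps × 504 s = 9337.1 Mb
short film: 26.276 Mbps × 600 s = 15765.6 Mb
sports highlight package: 15.676 Mbps × 1068 s = 16742.0 Mb
concert recording: 13.976 Mbps × 8760 s = 122429.8 Mb
Total: 173911.3 Mb = 21738.9 MB.
At 15 Mbps: 173911.3 / 15 = 11594 s ≈ 3.22 hours.

3.22 hours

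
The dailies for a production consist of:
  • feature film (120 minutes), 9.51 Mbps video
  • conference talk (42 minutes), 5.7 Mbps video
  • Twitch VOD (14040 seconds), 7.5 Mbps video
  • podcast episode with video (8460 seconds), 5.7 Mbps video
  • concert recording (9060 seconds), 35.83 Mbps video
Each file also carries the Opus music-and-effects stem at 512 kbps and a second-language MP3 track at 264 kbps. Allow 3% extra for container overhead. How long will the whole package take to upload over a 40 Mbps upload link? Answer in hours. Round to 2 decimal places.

Audio total: 512 + 264 = 776 kbps = 0.776 Mbps.
feature film: 10.286 Mbps × 7200 s × 1.03 = 76281.0 Mb
conference talk: 6.476 Mbps × 2520 s × 1.03 = 16809.1 Mb
Twitch VOD: 8.276 Mbps × 14040 s × 1.03 = 119680.9 Mb
podcast episode with video: 6.476 Mbps × 8460 s × 1.03 = 56430.6 Mb
concert recording: 36.606 Mbps × 9060 s × 1.03 = 341599.9 Mb
Total: 610801.4 Mb = 76350.2 MB.
At 40 Mbps: 610801.4 / 40 = 15270 s ≈ 4.24 hours.

4.24 hours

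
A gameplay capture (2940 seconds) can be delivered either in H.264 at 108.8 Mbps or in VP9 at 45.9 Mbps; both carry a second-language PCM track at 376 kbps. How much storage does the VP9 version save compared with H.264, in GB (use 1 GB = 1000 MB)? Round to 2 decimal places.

Audio: 376 kbps = 0.376 Mbps.
H.264: 109.176 Mbps × 2940 s = 320977.4 Mb = 40.122 GB.
VP9: 46.276 Mbps × 2940 s = 136051.4 Mb = 17.006 GB.
Saving: 40.122 − 17.006 = 23.116 GB.

23.12 GB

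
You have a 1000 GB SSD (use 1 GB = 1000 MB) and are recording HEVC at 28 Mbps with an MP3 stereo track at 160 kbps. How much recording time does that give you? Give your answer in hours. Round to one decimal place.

Audio: 160 kbps = 0.160 Mbps.
Total bitrate: 28 + 0.160 = 28.160 Mbps.
Capacity: 1000 GB = 8,000,000 Mb.
Recording time: 8,000,000 / 28.160 = 284,091 s ≈ 78.9 hours.

78.9 hours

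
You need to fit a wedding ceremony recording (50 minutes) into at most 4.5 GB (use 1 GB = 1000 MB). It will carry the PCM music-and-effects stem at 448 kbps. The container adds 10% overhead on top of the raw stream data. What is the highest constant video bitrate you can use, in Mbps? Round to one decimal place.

10.5 Mbps

Budget: 4.5 GB = 36000.0 Mb.
Stream payload after overhead: 36000.0 / 1.10 = 32727.3 Mb.
50 min = 3000 s
Total bitrate budget: 32727.3 Mb / 3000 s = 10.909 Mbps.
Audio: 448 kbps = 0.448 Mbps.
Video: 10.909 − 0.448 = 10.461 Mbps.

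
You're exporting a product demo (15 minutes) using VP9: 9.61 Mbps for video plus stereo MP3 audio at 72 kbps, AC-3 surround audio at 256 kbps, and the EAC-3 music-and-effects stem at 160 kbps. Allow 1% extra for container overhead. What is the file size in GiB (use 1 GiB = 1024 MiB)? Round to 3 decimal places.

1.069 GiB

15 min = 900 s
Audio total: 72 + 256 + 160 = 488 kbps = 0.488 Mbps.
Total bitrate: 9.61 + 0.488 = 10.098 Mbps.
Stream data: 10.098 Mbps × 900 s = 9088.2 Mb.
With 1% container overhead: ×1.01.
9,179 Mb = 1,147,385,250 bytes ÷ 1,073,741,824 = 1.069 GiB.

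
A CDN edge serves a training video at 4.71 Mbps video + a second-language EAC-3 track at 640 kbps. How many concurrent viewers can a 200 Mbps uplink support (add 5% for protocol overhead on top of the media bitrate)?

Audio: 640 kbps = 0.640 Mbps.
Per-viewer media rate: 5.350 Mbps.
On the wire with 5% overhead: 5.617 Mbps.
200 Mbps = 200.0 Mbps; 200.0 / 5.617 = 35.60 → 35 viewers.

35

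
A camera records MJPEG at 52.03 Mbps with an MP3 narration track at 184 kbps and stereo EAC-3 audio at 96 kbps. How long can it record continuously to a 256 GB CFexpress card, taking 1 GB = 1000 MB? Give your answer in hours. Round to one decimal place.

10.9 hours

Audio total: 184 + 96 = 280 kbps = 0.280 Mbps.
Total bitrate: 52.03 + 0.280 = 52.310 Mbps.
Capacity: 256 GB = 2,048,000 Mb.
Recording time: 2,048,000 / 52.310 = 39,151 s ≈ 10.9 hours.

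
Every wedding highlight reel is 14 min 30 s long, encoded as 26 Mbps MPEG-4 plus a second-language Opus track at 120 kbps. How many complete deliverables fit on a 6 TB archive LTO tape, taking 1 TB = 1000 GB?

2112

14 min 30 s = 870 s
Audio: 120 kbps = 0.120 Mbps.
Total bitrate: 26.120 Mbps.
Per item: 26.120 Mbps × 870 s = 22,724 Mb = 2,841 MB.
Capacity: 6 TB = 48,000,000 Mb; 2112.27 items → 2112 complete.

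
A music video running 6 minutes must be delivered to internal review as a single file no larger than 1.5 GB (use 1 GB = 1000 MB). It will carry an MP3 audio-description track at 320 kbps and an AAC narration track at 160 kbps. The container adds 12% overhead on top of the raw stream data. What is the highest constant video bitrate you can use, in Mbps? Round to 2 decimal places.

Budget: 1.5 GB = 12000.0 Mb.
Stream payload after overhead: 12000.0 / 1.12 = 10714.3 Mb.
6 min = 360 s
Total bitrate budget: 10714.3 Mb / 360 s = 29.762 Mbps.
Audio total: 320 + 160 = 480 kbps = 0.480 Mbps.
Video: 29.762 − 0.480 = 29.282 Mbps.

29.28 Mbps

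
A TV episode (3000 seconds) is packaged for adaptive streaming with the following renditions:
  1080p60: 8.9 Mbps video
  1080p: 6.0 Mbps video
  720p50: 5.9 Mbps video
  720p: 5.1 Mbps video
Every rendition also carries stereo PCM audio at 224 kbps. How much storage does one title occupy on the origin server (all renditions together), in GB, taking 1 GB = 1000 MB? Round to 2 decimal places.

10.05 GB

Audio: 224 kbps = 0.224 Mbps.
Sum of rendition bitrates: (8.9+0.224) + (6.0+0.224) + (5.9+0.224) + (5.1+0.224) = 26.796 Mbps.
× 3000 s = 80,388 Mb = 10,048 MB = 10.05 GB.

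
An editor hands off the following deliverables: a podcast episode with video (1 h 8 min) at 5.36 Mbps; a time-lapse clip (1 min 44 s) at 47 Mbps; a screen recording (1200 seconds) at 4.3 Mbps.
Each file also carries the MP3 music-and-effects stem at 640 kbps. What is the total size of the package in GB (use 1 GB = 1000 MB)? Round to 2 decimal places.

Audio: 640 kbps = 0.640 Mbps.
podcast episode with video: 6.000 Mbps × 4080 s = 24480.0 Mb
time-lapse clip: 47.640 Mbps × 104 s = 4954.6 Mb
screen recording: 4.940 Mbps × 1200 s = 5928.0 Mb
Total: 35362.6 Mb = 4420.3 MB.
= 4.420 GB.

4.42 GB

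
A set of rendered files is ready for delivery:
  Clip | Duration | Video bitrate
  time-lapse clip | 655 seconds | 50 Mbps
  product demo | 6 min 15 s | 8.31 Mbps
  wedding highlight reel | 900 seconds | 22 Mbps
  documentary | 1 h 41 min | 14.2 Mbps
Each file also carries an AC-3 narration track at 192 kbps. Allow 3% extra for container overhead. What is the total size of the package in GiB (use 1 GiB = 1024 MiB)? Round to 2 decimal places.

Audio: 192 kbps = 0.192 Mbps.
time-lapse clip: 50.192 Mbps × 655 s × 1.03 = 33862.0 Mb
product demo: 8.502 Mbps × 375 s × 1.03 = 3283.9 Mb
wedding highlight reel: 22.192 Mbps × 900 s × 1.03 = 20572.0 Mb
documentary: 14.392 Mbps × 6060 s × 1.03 = 89832.0 Mb
Total: 147549.9 Mb = 18443.7 MB.
= 17.18 GiB.

17.18 GiB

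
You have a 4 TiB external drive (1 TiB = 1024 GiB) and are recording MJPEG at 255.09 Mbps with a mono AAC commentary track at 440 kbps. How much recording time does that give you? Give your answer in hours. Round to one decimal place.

38.2 hours

Audio: 440 kbps = 0.440 Mbps.
Total bitrate: 255.09 + 0.440 = 255.530 Mbps.
Capacity: 4 TiB = 35,184,372 Mb.
Recording time: 35,184,372 / 255.530 = 137,692 s ≈ 38.2 hours.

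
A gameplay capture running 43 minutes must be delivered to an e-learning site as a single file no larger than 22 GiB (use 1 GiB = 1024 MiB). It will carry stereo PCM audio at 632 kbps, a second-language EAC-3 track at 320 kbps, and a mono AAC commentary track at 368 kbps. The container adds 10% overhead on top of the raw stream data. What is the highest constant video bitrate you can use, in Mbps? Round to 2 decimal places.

Budget: 22 GiB = 188978.6 Mb.
Stream payload after overhead: 188978.6 / 1.10 = 171798.7 Mb.
43 min = 2580 s
Total bitrate budget: 171798.7 Mb / 2580 s = 66.589 Mbps.
Audio total: 632 + 320 + 368 = 1320 kbps = 1.320 Mbps.
Video: 66.589 − 1.320 = 65.269 Mbps.

65.27 Mbps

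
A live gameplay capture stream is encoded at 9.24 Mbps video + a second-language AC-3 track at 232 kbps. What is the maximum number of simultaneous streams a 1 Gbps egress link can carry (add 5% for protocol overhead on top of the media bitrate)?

100

Audio: 232 kbps = 0.232 Mbps.
Per-viewer media rate: 9.472 Mbps.
On the wire with 5% overhead: 9.946 Mbps.
1 Gbps = 1,000 Mbps; 1,000 / 9.946 = 100.55 → 100 viewers.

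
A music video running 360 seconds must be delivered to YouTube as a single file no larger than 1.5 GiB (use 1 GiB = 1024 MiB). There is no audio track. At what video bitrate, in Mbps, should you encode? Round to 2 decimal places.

Budget: 1.5 GiB = 12884.9 Mb.
Total bitrate budget: 12884.9 Mb / 360 s = 35.791 Mbps.

35.79 Mbps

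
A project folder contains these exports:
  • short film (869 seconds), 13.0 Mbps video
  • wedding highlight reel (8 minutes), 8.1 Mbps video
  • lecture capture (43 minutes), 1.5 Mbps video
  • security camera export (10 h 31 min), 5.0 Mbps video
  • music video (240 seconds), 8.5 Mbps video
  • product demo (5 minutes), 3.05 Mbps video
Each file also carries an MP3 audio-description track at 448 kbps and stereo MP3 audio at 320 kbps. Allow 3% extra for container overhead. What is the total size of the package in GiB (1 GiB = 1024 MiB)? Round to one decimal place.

Audio total: 448 + 320 = 768 kbps = 0.768 Mbps.
short film: 13.768 Mbps × 869 s × 1.03 = 12323.3 Mb
wedding highlight reel: 8.868 Mbps × 480 s × 1.03 = 4384.3 Mb
lecture capture: 2.268 Mbps × 2580 s × 1.03 = 6027.0 Mb
security camera export: 5.768 Mbps × 37860 s × 1.03 = 224927.8 Mb
music video: 9.268 Mbps × 240 s × 1.03 = 2291.0 Mb
product demo: 3.818 Mbps × 300 s × 1.03 = 1179.8 Mb
Total: 251133.2 Mb = 31391.7 MB.
= 29.24 GiB.

29.2 GiB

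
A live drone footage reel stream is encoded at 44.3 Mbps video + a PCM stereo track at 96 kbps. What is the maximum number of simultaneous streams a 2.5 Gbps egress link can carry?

56

Audio: 96 kbps = 0.096 Mbps.
Per-viewer media rate: 44.396 Mbps.
2.5 Gbps = 2,500 Mbps; 2,500 / 44.396 = 56.31 → 56 viewers.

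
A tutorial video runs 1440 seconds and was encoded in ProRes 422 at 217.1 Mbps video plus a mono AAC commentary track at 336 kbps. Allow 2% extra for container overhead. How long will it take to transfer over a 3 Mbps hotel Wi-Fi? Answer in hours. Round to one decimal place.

29.6 hours

Audio: 336 kbps = 0.336 Mbps.
Total bitrate: 217.436 Mbps.
File: 217.436 Mbps × 1440 s = 313107.8 Mb.
With 2% container overhead: ×1.02. → 319370.0 Mb.
At 3 Mbps: 319370.0 / 3 = 106456.7 s ≈ 29.6 hours.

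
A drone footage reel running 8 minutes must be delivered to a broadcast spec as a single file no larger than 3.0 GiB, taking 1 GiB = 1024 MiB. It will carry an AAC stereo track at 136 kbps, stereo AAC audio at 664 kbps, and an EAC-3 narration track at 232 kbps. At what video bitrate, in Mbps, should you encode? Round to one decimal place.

52.7 Mbps

Budget: 3.0 GiB = 25769.8 Mb.
8 min = 480 s
Total bitrate budget: 25769.8 Mb / 480 s = 53.687 Mbps.
Audio total: 136 + 664 + 232 = 1032 kbps = 1.032 Mbps.
Video: 53.687 − 1.032 = 52.655 Mbps.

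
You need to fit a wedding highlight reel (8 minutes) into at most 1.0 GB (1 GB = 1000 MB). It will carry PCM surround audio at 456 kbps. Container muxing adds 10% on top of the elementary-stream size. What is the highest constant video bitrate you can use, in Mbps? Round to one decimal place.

Budget: 1.0 GB = 8000.0 Mb.
Stream payload after overhead: 8000.0 / 1.10 = 7272.7 Mb.
8 min = 480 s
Total bitrate budget: 7272.7 Mb / 480 s = 15.152 Mbps.
Audio: 456 kbps = 0.456 Mbps.
Video: 15.152 − 0.456 = 14.696 Mbps.

14.7 Mbps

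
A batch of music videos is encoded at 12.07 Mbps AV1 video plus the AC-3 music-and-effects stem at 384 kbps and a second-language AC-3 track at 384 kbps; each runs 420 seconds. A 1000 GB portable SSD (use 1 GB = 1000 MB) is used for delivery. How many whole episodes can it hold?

Audio total: 384 + 384 = 768 kbps = 0.768 Mbps.
Total bitrate: 12.838 Mbps.
Per item: 12.838 Mbps × 420 s = 5,392 Mb = 674.0 MB.
Capacity: 1000 GB = 8,000,000 Mb; 1483.69 items → 1483 complete.

1483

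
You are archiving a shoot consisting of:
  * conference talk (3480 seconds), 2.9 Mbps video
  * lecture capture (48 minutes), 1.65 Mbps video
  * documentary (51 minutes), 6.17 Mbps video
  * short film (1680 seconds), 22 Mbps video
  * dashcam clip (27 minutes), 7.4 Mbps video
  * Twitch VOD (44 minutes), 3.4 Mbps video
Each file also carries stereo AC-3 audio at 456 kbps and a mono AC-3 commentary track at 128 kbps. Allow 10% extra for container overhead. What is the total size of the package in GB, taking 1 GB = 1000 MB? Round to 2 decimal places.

13.84 GB

Audio total: 456 + 128 = 584 kbps = 0.584 Mbps.
conference talk: 3.484 Mbps × 3480 s × 1.10 = 13336.8 Mb
lecture capture: 2.234 Mbps × 2880 s × 1.10 = 7077.3 Mb
documentary: 6.754 Mbps × 3060 s × 1.10 = 22734.0 Mb
short film: 22.584 Mbps × 1680 s × 1.10 = 41735.2 Mb
dashcam clip: 7.984 Mbps × 1620 s × 1.10 = 14227.5 Mb
Twitch VOD: 3.984 Mbps × 2640 s × 1.10 = 11569.5 Mb
Total: 110680.3 Mb = 13835.0 MB.
= 13.84 GB.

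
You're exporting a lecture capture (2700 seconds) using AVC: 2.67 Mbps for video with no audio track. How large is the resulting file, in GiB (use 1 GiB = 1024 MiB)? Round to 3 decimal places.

0.839 GiB

Total bitrate: 2.67 Mbps.
Stream data: 2.670 Mbps × 2700 s = 7209.0 Mb.
7,209 Mb = 901,125,000 bytes ÷ 1,073,741,824 = 0.8392 GiB.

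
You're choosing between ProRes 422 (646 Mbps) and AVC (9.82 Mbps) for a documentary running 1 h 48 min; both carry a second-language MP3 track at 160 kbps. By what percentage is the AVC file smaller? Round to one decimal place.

1 h 48 min = 108 min = 6480 s
Audio: 160 kbps = 0.160 Mbps.
ProRes 422: 646.160 Mbps × 6480 s = 4187116.8 Mb = 487.445 GiB.
AVC: 9.980 Mbps × 6480 s = 64670.4 Mb = 7.529 GiB.
Reduction: (1 − 7.529/487.445) × 100 = 98.46%.

98.5%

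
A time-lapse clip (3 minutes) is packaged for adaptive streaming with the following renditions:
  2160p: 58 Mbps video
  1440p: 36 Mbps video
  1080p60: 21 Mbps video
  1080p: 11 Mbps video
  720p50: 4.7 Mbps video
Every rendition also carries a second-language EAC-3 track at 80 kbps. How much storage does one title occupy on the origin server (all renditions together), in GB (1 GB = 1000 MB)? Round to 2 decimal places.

3 min = 180 s
Audio: 80 kbps = 0.080 Mbps.
Sum of rendition bitrates: (58+0.080) + (36+0.080) + (21+0.080) + (11+0.080) + (4.7+0.080) = 131.100 Mbps.
× 180 s = 23,598 Mb = 2,950 MB = 2.950 GB.

2.95 GB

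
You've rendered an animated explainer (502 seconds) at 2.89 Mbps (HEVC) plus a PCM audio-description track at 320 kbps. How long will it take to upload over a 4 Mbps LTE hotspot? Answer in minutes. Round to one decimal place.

Audio: 320 kbps = 0.320 Mbps.
Total bitrate: 3.210 Mbps.
File: 3.210 Mbps × 502 s = 1611.4 Mb.
At 4 Mbps: 1611.4 / 4 = 402.9 s ≈ 6.71 minutes.

6.7 minutes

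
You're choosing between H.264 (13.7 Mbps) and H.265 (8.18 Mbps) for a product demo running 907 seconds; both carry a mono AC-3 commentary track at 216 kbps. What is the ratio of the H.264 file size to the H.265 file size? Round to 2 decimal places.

Audio: 216 kbps = 0.216 Mbps.
H.264: 13.916 Mbps × 907 s = 12621.8 Mb = 1.469 GiB.
H.265: 8.396 Mbps × 907 s = 7615.2 Mb = 0.887 GiB.
Ratio: 1.469 / 0.887 = 1.657.

1.66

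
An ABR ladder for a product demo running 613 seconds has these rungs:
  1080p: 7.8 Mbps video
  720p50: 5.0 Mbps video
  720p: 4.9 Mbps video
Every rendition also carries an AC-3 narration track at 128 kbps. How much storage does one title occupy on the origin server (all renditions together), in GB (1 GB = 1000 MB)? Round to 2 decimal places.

Audio: 128 kbps = 0.128 Mbps.
Sum of rendition bitrates: (7.8+0.128) + (5.0+0.128) + (4.9+0.128) = 18.084 Mbps.
× 613 s = 11,085 Mb = 1,386 MB = 1.386 GB.

1.39 GB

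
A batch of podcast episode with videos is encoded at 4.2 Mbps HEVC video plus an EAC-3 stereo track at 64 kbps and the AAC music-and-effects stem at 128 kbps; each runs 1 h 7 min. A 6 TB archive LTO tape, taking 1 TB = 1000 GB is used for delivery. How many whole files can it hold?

1 h 7 min = 67 min = 4020 s
Audio total: 64 + 128 = 192 kbps = 0.192 Mbps.
Total bitrate: 4.392 Mbps.
Per item: 4.392 Mbps × 4020 s = 17,656 Mb = 2,207 MB.
Capacity: 6 TB = 48,000,000 Mb; 2718.65 items → 2718 complete.

2718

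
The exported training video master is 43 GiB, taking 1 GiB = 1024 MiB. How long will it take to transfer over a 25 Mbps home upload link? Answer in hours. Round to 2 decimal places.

File: 43 GiB = 369367.2 Mb.
At 25 Mbps: 369367.2 / 25 = 14774.7 s ≈ 4.1 hours.

4.10 hours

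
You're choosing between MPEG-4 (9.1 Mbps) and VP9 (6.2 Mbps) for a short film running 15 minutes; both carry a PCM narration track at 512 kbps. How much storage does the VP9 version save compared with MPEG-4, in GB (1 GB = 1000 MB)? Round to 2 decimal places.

0.33 GB

15 min = 900 s
Audio: 512 kbps = 0.512 Mbps.
MPEG-4: 9.612 Mbps × 900 s = 8650.8 Mb = 1.081 GB.
VP9: 6.712 Mbps × 900 s = 6040.8 Mb = 0.755 GB.
Saving: 1.081 − 0.755 = 0.326 GB.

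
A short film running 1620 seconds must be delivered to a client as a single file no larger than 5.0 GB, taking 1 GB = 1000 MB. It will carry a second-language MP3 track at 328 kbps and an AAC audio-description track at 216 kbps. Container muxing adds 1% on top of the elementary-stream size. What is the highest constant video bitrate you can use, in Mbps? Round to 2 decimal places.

Budget: 5.0 GB = 40000.0 Mb.
Stream payload after overhead: 40000.0 / 1.01 = 39604.0 Mb.
Total bitrate budget: 39604.0 Mb / 1620 s = 24.447 Mbps.
Audio total: 328 + 216 = 544 kbps = 0.544 Mbps.
Video: 24.447 − 0.544 = 23.903 Mbps.

23.90 Mbps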